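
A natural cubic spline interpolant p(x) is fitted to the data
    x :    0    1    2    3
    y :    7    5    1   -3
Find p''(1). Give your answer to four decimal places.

With M_i denoting the second derivative at x_i, h_i = 1, 1, 1, and Δ_i = (y_(i+1) − y_i)/h_i = -2, -4, -4:
  1·M_0 + 4·M_1 + 1·M_2 = 6(Δ_1 - Δ_0) = -12
  1·M_1 + 4·M_2 + 1·M_3 = 6(Δ_2 - Δ_1) = 0
Natural end conditions: M_0 = M_3 = 0.
Forward elimination and back-substitution give M_0 = 0, M_1 = -16/5, M_2 = 4/5, M_3 = 0.

-3.2000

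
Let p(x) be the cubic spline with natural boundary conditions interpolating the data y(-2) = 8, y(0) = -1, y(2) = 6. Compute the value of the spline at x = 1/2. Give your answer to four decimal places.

Put σ_i = p'' at the i-th knot. Here h = (2, 2) and Δ = (-9/2, 7/2), so the interior equations h_(i-1)·σ_(i-1) + 2(h_(i-1)+h_i)·σ_i + h_i·σ_(i+1) = 6(Δ_i − Δ_(i-1)) read
  2·σ_0 + 8·σ_1 + 2·σ_2 = 6(Δ_1 - Δ_0) = 48
Natural end conditions: σ_0 = σ_2 = 0.
Hence σ_0 = 0, σ_1 = 6, σ_2 = 0.
On [0, 2], p(x) = -1 - 1/2·x + 3·x² - 1/2·x³.
With x = 1/2: p(1/2) = -9/16.

-0.5625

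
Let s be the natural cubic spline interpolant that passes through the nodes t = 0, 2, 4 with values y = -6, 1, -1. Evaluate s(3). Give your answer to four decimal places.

Put M_i = s'' at the i-th knot. Here h = (2, 2) and Δ = (7/2, -1), so the interior equations h_(i-1)·M_(i-1) + 2(h_(i-1)+h_i)·M_i + h_i·M_(i+1) = 6(Δ_i − Δ_(i-1)) read
  2·M_0 + 8·M_1 + 2·M_2 = 6(Δ_1 - Δ_0) = -27
Natural end conditions: M_0 = M_2 = 0.
Solving: M_0 = 0, M_1 = -27/8, M_2 = 0.
On [2, 4], s(t) = 1 + 5/4·(t - 2) - 27/16·(t - 2)² + 9/32·(t - 2)³.
With (t - 2) = 1: s(3) = 27/32.

0.8438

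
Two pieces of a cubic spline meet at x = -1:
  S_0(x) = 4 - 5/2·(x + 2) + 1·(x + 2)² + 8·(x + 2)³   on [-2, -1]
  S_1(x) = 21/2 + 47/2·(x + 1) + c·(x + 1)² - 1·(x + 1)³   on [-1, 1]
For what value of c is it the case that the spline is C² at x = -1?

S_0''(x) = 2 + 48·(x + 2), so S_0''(-1) = 50. On the right, S_1''(-1) = 2c, so c = 25.

25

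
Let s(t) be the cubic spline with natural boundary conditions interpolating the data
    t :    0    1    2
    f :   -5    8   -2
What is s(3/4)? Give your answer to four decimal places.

6.6367

Let σ_i = s''(x_i). Step sizes h_i = 1, 1; slopes of the chords Δ_i = (y_(i+1) - y_i)/h_i = 13, -10.
  1·σ_0 + 4·σ_1 + 1·σ_2 = 6(Δ_1 - Δ_0) = -138
Natural end conditions: σ_0 = σ_2 = 0.
Solving the tridiagonal system: σ_0 = 0, σ_1 = -69/2, σ_2 = 0.
On [0, 1], s(t) = -5 + 75/4·t + 0·t² - 23/4·t³.
With t = 3/4: s(3/4) = 1699/256.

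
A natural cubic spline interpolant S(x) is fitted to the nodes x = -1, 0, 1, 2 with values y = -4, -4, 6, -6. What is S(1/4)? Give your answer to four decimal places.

-1.3250

Put m_i = S'' at the i-th knot. Here h = (1, 1, 1) and Δ = (0, 10, -12), so the interior equations h_(i-1)·m_(i-1) + 2(h_(i-1)+h_i)·m_i + h_i·m_(i+1) = 6(Δ_i − Δ_(i-1)) read
  1·m_0 + 4·m_1 + 1·m_2 = 6(Δ_1 - Δ_0) = 60
  1·m_1 + 4·m_2 + 1·m_3 = 6(Δ_2 - Δ_1) = -132
Natural end conditions: m_0 = m_3 = 0.
Hence m_0 = 0, m_1 = 124/5, m_2 = -196/5, m_3 = 0.
On [0, 1], S(x) = -4 + 124/15·x + 62/5·x² - 32/3·x³.
With x = 1/4: S(1/4) = -53/40.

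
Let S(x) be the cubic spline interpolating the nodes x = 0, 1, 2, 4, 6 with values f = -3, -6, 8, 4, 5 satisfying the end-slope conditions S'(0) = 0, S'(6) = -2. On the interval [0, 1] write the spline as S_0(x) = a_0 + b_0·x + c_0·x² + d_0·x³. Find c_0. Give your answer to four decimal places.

With M_i denoting the second derivative at x_i, h_i = 1, 1, 2, 2, and Δ_i = (y_(i+1) − y_i)/h_i = -3, 14, -2, 1/2:
  1·M_0 + 4·M_1 + 1·M_2 = 6(Δ_1 - Δ_0) = 102
  1·M_1 + 6·M_2 + 2·M_3 = 6(Δ_2 - Δ_1) = -96
  2·M_2 + 8·M_3 + 2·M_4 = 6(Δ_3 - Δ_2) = 15
Clamped end conditions give two more equations: 2h_0·M_0 + h_0·M_1 = 6(Δ_0 - S'(0)) = -18 and h_3·M_3 + 2h_3·M_4 = 6(S'(6) - Δ_3) = -15.
Solving: M_0 = -343/12, M_1 = 235/6, M_2 = -313/12, M_3 = 32/3, M_4 = -109/12.
On [0, 1], with S_0(x) = a_0 + b_0·x + c_0·x² + d_0·x³: c_0 = M_0/2 = -343/24, d_0 = (M_1 - M_0)/(6h_0) = 271/24, b_0 = Δ_0 - h_0(2M_0 + M_1)/6 = 0.

-14.2917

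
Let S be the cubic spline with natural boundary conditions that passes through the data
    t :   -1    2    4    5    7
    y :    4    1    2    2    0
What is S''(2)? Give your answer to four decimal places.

1.0399

With m_i denoting the second derivative at x_i, h_i = 3, 2, 1, 2, and Δ_i = (y_(i+1) − y_i)/h_i = -1, 1/2, 0, -1:
  3·m_0 + 10·m_1 + 2·m_2 = 6(Δ_1 - Δ_0) = 9
  2·m_1 + 6·m_2 + 1·m_3 = 6(Δ_2 - Δ_1) = -3
  1·m_2 + 6·m_3 + 2·m_4 = 6(Δ_3 - Δ_2) = -6
Natural end conditions: m_0 = m_4 = 0.
Solving the tridiagonal system: m_0 = 0, m_1 = 339/326, m_2 = -114/163, m_3 = -144/163, m_4 = 0.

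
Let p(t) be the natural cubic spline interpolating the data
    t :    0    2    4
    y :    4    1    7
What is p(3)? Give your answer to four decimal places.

3.1563

Let σ_i = p''(x_i). Step sizes h_i = 2, 2; slopes of the chords Δ_i = (y_(i+1) - y_i)/h_i = -3/2, 3.
  2·σ_0 + 8·σ_1 + 2·σ_2 = 6(Δ_1 - Δ_0) = 27
Natural end conditions: σ_0 = σ_2 = 0.
Hence σ_0 = 0, σ_1 = 27/8, σ_2 = 0.
On [2, 4], p(t) = 1 + 3/4·(t - 2) + 27/16·(t - 2)² - 9/32·(t - 2)³.
With (t - 2) = 1: p(3) = 101/32.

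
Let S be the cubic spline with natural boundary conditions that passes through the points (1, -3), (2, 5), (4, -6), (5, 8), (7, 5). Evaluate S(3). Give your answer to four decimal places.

-2.2702

Put m_i = S'' at the i-th knot. Here h = (1, 2, 1, 2) and Δ = (8, -11/2, 14, -3/2), so the interior equations h_(i-1)·m_(i-1) + 2(h_(i-1)+h_i)·m_i + h_i·m_(i+1) = 6(Δ_i − Δ_(i-1)) read
  1·m_0 + 6·m_1 + 2·m_2 = 6(Δ_1 - Δ_0) = -81
  2·m_1 + 6·m_2 + 1·m_3 = 6(Δ_2 - Δ_1) = 117
  1·m_2 + 6·m_3 + 2·m_4 = 6(Δ_3 - Δ_2) = -93
Natural end conditions: m_0 = m_4 = 0.
Hence m_0 = 0, m_1 = -1475/62, m_2 = 957/31, m_3 = -640/31, m_4 = 0.
On [2, 4], S(x) = 5 + 13/186·(x - 2) - 1475/124·(x - 2)² + 3389/744·(x - 2)³.
With (x - 2) = 1: S(3) = -563/248.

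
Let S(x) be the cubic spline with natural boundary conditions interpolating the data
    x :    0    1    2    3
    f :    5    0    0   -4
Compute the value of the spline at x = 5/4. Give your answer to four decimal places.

Put M_i = S'' at the i-th knot. Here h = (1, 1, 1) and Δ = (-5, 0, -4), so the interior equations h_(i-1)·M_(i-1) + 2(h_(i-1)+h_i)·M_i + h_i·M_(i+1) = 6(Δ_i − Δ_(i-1)) read
  1·M_0 + 4·M_1 + 1·M_2 = 6(Δ_1 - Δ_0) = 30
  1·M_1 + 4·M_2 + 1·M_3 = 6(Δ_2 - Δ_1) = -24
Natural end conditions: M_0 = M_3 = 0.
Hence M_0 = 0, M_1 = 48/5, M_2 = -42/5, M_3 = 0.
On [1, 2], S(x) = 0 - 9/5·(x - 1) + 24/5·(x - 1)² - 3·(x - 1)³.
With (x - 1) = 1/4: S(5/4) = -63/320.

-0.1969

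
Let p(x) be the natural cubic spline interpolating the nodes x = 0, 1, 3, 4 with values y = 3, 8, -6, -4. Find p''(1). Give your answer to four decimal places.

With M_i denoting the second derivative at x_i, h_i = 1, 2, 1, and Δ_i = (y_(i+1) − y_i)/h_i = 5, -7, 2:
  1·M_0 + 6·M_1 + 2·M_2 = 6(Δ_1 - Δ_0) = -72
  2·M_1 + 6·M_2 + 1·M_3 = 6(Δ_2 - Δ_1) = 54
Natural end conditions: M_0 = M_3 = 0.
Forward elimination and back-substitution give M_0 = 0, M_1 = -135/8, M_2 = 117/8, M_3 = 0.

-16.8750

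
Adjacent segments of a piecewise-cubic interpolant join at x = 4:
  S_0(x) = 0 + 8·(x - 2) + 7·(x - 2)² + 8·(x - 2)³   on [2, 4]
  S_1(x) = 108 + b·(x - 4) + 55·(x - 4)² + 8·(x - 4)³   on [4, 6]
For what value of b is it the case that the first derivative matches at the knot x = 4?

132

S_0'(x) = 8 + 14·(x - 2) + 24·(x - 2)², so S_0'(4) = 132. On the right, S_1'(4) = b, so b = 132.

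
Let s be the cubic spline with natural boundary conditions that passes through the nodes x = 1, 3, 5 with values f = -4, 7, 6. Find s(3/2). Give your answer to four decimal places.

-0.5469

Write M_i for s''(x_i). With h_i = 2, 2 and divided differences Δ_i = 11/2, -1/2, the continuity of s' gives the tridiagonal system
  2·M_0 + 8·M_1 + 2·M_2 = 6(Δ_1 - Δ_0) = -36
Natural end conditions: M_0 = M_2 = 0.
Solving: M_0 = 0, M_1 = -9/2, M_2 = 0.
On [1, 3], s(x) = -4 + 7·(x - 1) + 0·(x - 1)² - 3/8·(x - 1)³.
With (x - 1) = 1/2: s(3/2) = -35/64.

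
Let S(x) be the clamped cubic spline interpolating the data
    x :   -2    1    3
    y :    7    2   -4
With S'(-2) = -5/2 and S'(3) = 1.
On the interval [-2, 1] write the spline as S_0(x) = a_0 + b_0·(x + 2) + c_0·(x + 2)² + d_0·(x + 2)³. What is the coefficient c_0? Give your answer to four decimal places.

Write σ_i for S''(x_i). With h_i = 3, 2 and divided differences Δ_i = -5/3, -3, the continuity of S' gives the tridiagonal system
  3·σ_0 + 10·σ_1 + 2·σ_2 = 6(Δ_1 - Δ_0) = -8
Clamped end conditions give two more equations: 2h_0·σ_0 + h_0·σ_1 = 6(Δ_0 - S'(-2)) = 5 and h_1·σ_1 + 2h_1·σ_2 = 6(S'(3) - Δ_1) = 24.
Forward elimination and back-substitution give σ_0 = 7/3, σ_1 = -3, σ_2 = 15/2.
On [-2, 1], with S_0(x) = a_0 + b_0·(x + 2) + c_0·(x + 2)² + d_0·(x + 2)³: c_0 = σ_0/2 = 7/6, d_0 = (σ_1 - σ_0)/(6h_0) = -8/27, b_0 = Δ_0 - h_0(2σ_0 + σ_1)/6 = -5/2.

1.1667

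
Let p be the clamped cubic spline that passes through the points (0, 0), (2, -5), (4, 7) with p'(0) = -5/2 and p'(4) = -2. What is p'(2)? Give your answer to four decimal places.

3.7500

Write M_i for p''(x_i). With h_i = 2, 2 and divided differences Δ_i = -5/2, 6, the continuity of p' gives the tridiagonal system
  2·M_0 + 8·M_1 + 2·M_2 = 6(Δ_1 - Δ_0) = 51
Clamped end conditions give two more equations: 2h_0·M_0 + h_0·M_1 = 6(Δ_0 - p'(0)) = 0 and h_1·M_1 + 2h_1·M_2 = 6(p'(4) - Δ_1) = -48.
Forward elimination and back-substitution give M_0 = -25/4, M_1 = 25/2, M_2 = -73/4.
On [2, 4], p'(t) = b_1 + 2c_1·(t - 2) + 3d_1·(t - 2)² with b_1 = Δ_1 - h_1(2M_1 + M_2)/6 = 15/4, c_1 = M_1/2 = 25/4, d_1 = (M_2 - M_1)/(6h_1) = -41/16. So p'(2) = 15/4.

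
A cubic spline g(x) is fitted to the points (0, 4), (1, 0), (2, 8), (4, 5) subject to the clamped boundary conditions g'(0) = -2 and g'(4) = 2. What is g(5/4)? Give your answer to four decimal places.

1.2276

Let σ_i = g''(x_i). Step sizes h_i = 1, 1, 2; slopes of the chords Δ_i = (y_(i+1) - y_i)/h_i = -4, 8, -3/2.
  1·σ_0 + 4·σ_1 + 1·σ_2 = 6(Δ_1 - Δ_0) = 72
  1·σ_1 + 6·σ_2 + 2·σ_3 = 6(Δ_2 - Δ_1) = -57
Clamped end conditions give two more equations: 2h_0·σ_0 + h_0·σ_1 = 6(Δ_0 - g'(0)) = -12 and h_2·σ_2 + 2h_2·σ_3 = 6(g'(4) - Δ_2) = 21.
Hence σ_0 = -437/22, σ_1 = 305/11, σ_2 = -419/22, σ_3 = 325/22.
On [1, 2], g(x) = 0 + 85/44·(x - 1) + 305/22·(x - 1)² - 343/44·(x - 1)³.
With (x - 1) = 1/4: g(5/4) = 3457/2816.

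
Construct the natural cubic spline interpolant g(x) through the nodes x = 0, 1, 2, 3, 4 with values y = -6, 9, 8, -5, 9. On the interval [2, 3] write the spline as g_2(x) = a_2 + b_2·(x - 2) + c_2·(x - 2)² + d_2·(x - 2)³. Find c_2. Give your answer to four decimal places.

-12.6429

With σ_i denoting the second derivative at x_i, h_i = 1, 1, 1, 1, and Δ_i = (y_(i+1) − y_i)/h_i = 15, -1, -13, 14:
  1·σ_0 + 4·σ_1 + 1·σ_2 = 6(Δ_1 - Δ_0) = -96
  1·σ_1 + 4·σ_2 + 1·σ_3 = 6(Δ_2 - Δ_1) = -72
  1·σ_2 + 4·σ_3 + 1·σ_4 = 6(Δ_3 - Δ_2) = 162
Natural end conditions: σ_0 = σ_4 = 0.
Forward elimination and back-substitution give σ_0 = 0, σ_1 = -495/28, σ_2 = -177/7, σ_3 = 1311/28, σ_4 = 0.
On [2, 3], with g_2(x) = a_2 + b_2·(x - 2) + c_2·(x - 2)² + d_2·(x - 2)³: c_2 = σ_2/2 = -177/14, d_2 = (σ_3 - σ_2)/(6h_2) = 673/56, b_2 = Δ_2 - h_2(2σ_2 + σ_3)/6 = -99/8.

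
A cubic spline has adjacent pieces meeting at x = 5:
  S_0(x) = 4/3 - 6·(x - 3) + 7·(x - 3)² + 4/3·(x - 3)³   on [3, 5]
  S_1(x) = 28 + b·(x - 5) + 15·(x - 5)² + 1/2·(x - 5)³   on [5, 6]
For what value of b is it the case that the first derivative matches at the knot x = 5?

S_0'(x) = -6 + 14·(x - 3) + 4·(x - 3)², so S_0'(5) = 38. On the right, S_1'(5) = b, so b = 38.

38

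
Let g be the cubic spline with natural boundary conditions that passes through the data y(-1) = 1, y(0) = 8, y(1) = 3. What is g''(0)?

-18

Let m_i = g''(x_i). Step sizes h_i = 1, 1; slopes of the chords Δ_i = (y_(i+1) - y_i)/h_i = 7, -5.
  1·m_0 + 4·m_1 + 1·m_2 = 6(Δ_1 - Δ_0) = -72
Natural end conditions: m_0 = m_2 = 0.
Solving: m_0 = 0, m_1 = -18, m_2 = 0.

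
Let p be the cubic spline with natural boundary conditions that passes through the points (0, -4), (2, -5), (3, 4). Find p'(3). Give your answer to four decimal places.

With M_i denoting the second derivative at x_i, h_i = 2, 1, and Δ_i = (y_(i+1) − y_i)/h_i = -1/2, 9:
  2·M_0 + 6·M_1 + 1·M_2 = 6(Δ_1 - Δ_0) = 57
Natural end conditions: M_0 = M_2 = 0.
Solving the tridiagonal system: M_0 = 0, M_1 = 19/2, M_2 = 0.
On [2, 3], p'(t) = b_1 + 2c_1·(t - 2) + 3d_1·(t - 2)² with b_1 = Δ_1 - h_1(2M_1 + M_2)/6 = 35/6, c_1 = M_1/2 = 19/4, d_1 = (M_2 - M_1)/(6h_1) = -19/12. So p'(3) = 127/12.

10.5833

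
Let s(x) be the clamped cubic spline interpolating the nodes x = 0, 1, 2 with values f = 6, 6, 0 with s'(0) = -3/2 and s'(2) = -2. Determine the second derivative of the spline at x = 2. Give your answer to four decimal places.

20.7500

Put M_i = s'' at the i-th knot. Here h = (1, 1) and Δ = (0, -6), so the interior equations h_(i-1)·M_(i-1) + 2(h_(i-1)+h_i)·M_i + h_i·M_(i+1) = 6(Δ_i − Δ_(i-1)) read
  1·M_0 + 4·M_1 + 1·M_2 = 6(Δ_1 - Δ_0) = -36
Clamped end conditions give two more equations: 2h_0·M_0 + h_0·M_1 = 6(Δ_0 - s'(0)) = 9 and h_1·M_1 + 2h_1·M_2 = 6(s'(2) - Δ_1) = 24.
Forward elimination and back-substitution give M_0 = 53/4, M_1 = -35/2, M_2 = 83/4.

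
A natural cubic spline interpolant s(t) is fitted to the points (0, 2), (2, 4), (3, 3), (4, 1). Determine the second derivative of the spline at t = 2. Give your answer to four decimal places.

Put m_i = s'' at the i-th knot. Here h = (2, 1, 1) and Δ = (1, -1, -2), so the interior equations h_(i-1)·m_(i-1) + 2(h_(i-1)+h_i)·m_i + h_i·m_(i+1) = 6(Δ_i − Δ_(i-1)) read
  2·m_0 + 6·m_1 + 1·m_2 = 6(Δ_1 - Δ_0) = -12
  1·m_1 + 4·m_2 + 1·m_3 = 6(Δ_2 - Δ_1) = -6
Natural end conditions: m_0 = m_3 = 0.
Solving: m_0 = 0, m_1 = -42/23, m_2 = -24/23, m_3 = 0.

-1.8261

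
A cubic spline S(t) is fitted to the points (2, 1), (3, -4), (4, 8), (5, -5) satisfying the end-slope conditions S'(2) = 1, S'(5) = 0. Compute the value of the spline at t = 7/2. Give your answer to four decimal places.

Let M_i = S''(x_i). Step sizes h_i = 1, 1, 1; slopes of the chords Δ_i = (y_(i+1) - y_i)/h_i = -5, 12, -13.
  1·M_0 + 4·M_1 + 1·M_2 = 6(Δ_1 - Δ_0) = 102
  1·M_1 + 4·M_2 + 1·M_3 = 6(Δ_2 - Δ_1) = -150
Clamped end conditions give two more equations: 2h_0·M_0 + h_0·M_1 = 6(Δ_0 - S'(2)) = -36 and h_2·M_2 + 2h_2·M_3 = 6(S'(5) - Δ_2) = 78.
Solving the tridiagonal system: M_0 = -676/15, M_1 = 812/15, M_2 = -1042/15, M_3 = 1106/15.
On [3, 4], S(t) = -4 + 83/15·(t - 3) + 406/15·(t - 3)² - 103/5·(t - 3)³.
With (t - 3) = 1/2: S(7/2) = 71/24.

2.9583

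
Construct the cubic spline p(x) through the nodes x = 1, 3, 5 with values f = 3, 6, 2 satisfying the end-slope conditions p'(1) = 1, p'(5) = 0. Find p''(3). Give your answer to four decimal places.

Write m_i for p''(x_i). With h_i = 2, 2 and divided differences Δ_i = 3/2, -2, the continuity of p' gives the tridiagonal system
  2·m_0 + 8·m_1 + 2·m_2 = 6(Δ_1 - Δ_0) = -21
Clamped end conditions give two more equations: 2h_0·m_0 + h_0·m_1 = 6(Δ_0 - p'(1)) = 3 and h_1·m_1 + 2h_1·m_2 = 6(p'(5) - Δ_1) = 12.
Hence m_0 = 25/8, m_1 = -19/4, m_2 = 43/8.

-4.7500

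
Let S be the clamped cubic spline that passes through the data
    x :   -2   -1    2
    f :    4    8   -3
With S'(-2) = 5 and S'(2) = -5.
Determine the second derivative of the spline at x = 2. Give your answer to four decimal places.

With M_i denoting the second derivative at x_i, h_i = 1, 3, and Δ_i = (y_(i+1) − y_i)/h_i = 4, -11/3:
  1·M_0 + 8·M_1 + 3·M_2 = 6(Δ_1 - Δ_0) = -46
Clamped end conditions give two more equations: 2h_0·M_0 + h_0·M_1 = 6(Δ_0 - S'(-2)) = -6 and h_1·M_1 + 2h_1·M_2 = 6(S'(2) - Δ_1) = -8.
Solving: M_0 = 1/4, M_1 = -13/2, M_2 = 23/12.

1.9167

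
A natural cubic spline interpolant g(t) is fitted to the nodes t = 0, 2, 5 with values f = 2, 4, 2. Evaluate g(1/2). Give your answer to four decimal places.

Let m_i = g''(x_i). Step sizes h_i = 2, 3; slopes of the chords Δ_i = (y_(i+1) - y_i)/h_i = 1, -2/3.
  2·m_0 + 10·m_1 + 3·m_2 = 6(Δ_1 - Δ_0) = -10
Natural end conditions: m_0 = m_2 = 0.
Forward elimination and back-substitution give m_0 = 0, m_1 = -1, m_2 = 0.
On [0, 2], g(t) = 2 + 4/3·t + 0·t² - 1/12·t³.
With t = 1/2: g(1/2) = 85/32.

2.6563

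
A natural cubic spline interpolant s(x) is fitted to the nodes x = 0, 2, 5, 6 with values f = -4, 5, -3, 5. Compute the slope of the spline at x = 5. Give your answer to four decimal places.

4.3897

Put M_i = s'' at the i-th knot. Here h = (2, 3, 1) and Δ = (9/2, -8/3, 8), so the interior equations h_(i-1)·M_(i-1) + 2(h_(i-1)+h_i)·M_i + h_i·M_(i+1) = 6(Δ_i − Δ_(i-1)) read
  2·M_0 + 10·M_1 + 3·M_2 = 6(Δ_1 - Δ_0) = -43
  3·M_1 + 8·M_2 + 1·M_3 = 6(Δ_2 - Δ_1) = 64
Natural end conditions: M_0 = M_3 = 0.
Solving: M_0 = 0, M_1 = -536/71, M_2 = 769/71, M_3 = 0.
On [5, 6], s'(x) = b_2 + 2c_2·(x - 5) + 3d_2·(x - 5)² with b_2 = Δ_2 - h_2(2M_2 + M_3)/6 = 935/213, c_2 = M_2/2 = 769/142, d_2 = (M_3 - M_2)/(6h_2) = -769/426. So s'(5) = 935/213.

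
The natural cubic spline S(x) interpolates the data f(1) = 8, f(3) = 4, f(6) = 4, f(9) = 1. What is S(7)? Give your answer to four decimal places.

Put m_i = S'' at the i-th knot. Here h = (2, 3, 3) and Δ = (-2, 0, -1), so the interior equations h_(i-1)·m_(i-1) + 2(h_(i-1)+h_i)·m_i + h_i·m_(i+1) = 6(Δ_i − Δ_(i-1)) read
  2·m_0 + 10·m_1 + 3·m_2 = 6(Δ_1 - Δ_0) = 12
  3·m_1 + 12·m_2 + 3·m_3 = 6(Δ_2 - Δ_1) = -6
Natural end conditions: m_0 = m_3 = 0.
Hence m_0 = 0, m_1 = 54/37, m_2 = -32/37, m_3 = 0.
On [6, 9], S(x) = 4 - 5/37·(x - 6) - 16/37·(x - 6)² + 16/333·(x - 6)³.
With (x - 6) = 1: S(7) = 1159/333.

3.4805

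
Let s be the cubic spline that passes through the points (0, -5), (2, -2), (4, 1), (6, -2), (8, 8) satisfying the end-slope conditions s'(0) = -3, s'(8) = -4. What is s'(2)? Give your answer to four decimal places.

Put σ_i = s'' at the i-th knot. Here h = (2, 2, 2, 2) and Δ = (3/2, 3/2, -3/2, 5), so the interior equations h_(i-1)·σ_(i-1) + 2(h_(i-1)+h_i)·σ_i + h_i·σ_(i+1) = 6(Δ_i − Δ_(i-1)) read
  2·σ_0 + 8·σ_1 + 2·σ_2 = 6(Δ_1 - Δ_0) = 0
  2·σ_1 + 8·σ_2 + 2·σ_3 = 6(Δ_2 - Δ_1) = -18
  2·σ_2 + 8·σ_3 + 2·σ_4 = 6(Δ_3 - Δ_2) = 39
Clamped end conditions give two more equations: 2h_0·σ_0 + h_0·σ_1 = 6(Δ_0 - s'(0)) = 27 and h_3·σ_3 + 2h_3·σ_4 = 6(s'(8) - Δ_3) = -54.
Solving: σ_0 = 787/112, σ_1 = -31/56, σ_2 = -77/16, σ_3 = 605/56, σ_4 = -2117/112.
On [2, 4], s'(x) = b_1 + 2c_1·(x - 2) + 3d_1·(x - 2)² with b_1 = Δ_1 - h_1(2σ_1 + σ_2)/6 = 389/112, c_1 = σ_1/2 = -31/112, d_1 = (σ_2 - σ_1)/(6h_1) = -159/448. So s'(2) = 389/112.

3.4732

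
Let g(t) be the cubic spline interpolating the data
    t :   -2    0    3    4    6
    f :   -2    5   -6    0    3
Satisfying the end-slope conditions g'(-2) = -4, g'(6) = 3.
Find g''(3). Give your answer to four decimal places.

12.6667

With M_i denoting the second derivative at x_i, h_i = 2, 3, 1, 2, and Δ_i = (y_(i+1) − y_i)/h_i = 7/2, -11/3, 6, 3/2:
  2·M_0 + 10·M_1 + 3·M_2 = 6(Δ_1 - Δ_0) = -43
  3·M_1 + 8·M_2 + 1·M_3 = 6(Δ_2 - Δ_1) = 58
  1·M_2 + 6·M_3 + 2·M_4 = 6(Δ_3 - Δ_2) = -27
Clamped end conditions give two more equations: 2h_0·M_0 + h_0·M_1 = 6(Δ_0 - g'(-2)) = 45 and h_3·M_3 + 2h_3·M_4 = 6(g'(6) - Δ_3) = 9.
Solving: M_0 = 17, M_1 = -23/2, M_2 = 38/3, M_3 = -53/6, M_4 = 20/3.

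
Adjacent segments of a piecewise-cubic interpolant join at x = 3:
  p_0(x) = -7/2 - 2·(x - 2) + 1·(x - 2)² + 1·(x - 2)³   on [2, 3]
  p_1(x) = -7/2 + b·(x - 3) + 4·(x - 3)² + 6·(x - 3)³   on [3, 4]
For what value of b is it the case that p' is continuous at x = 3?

p_0'(x) = -2 + 2·(x - 2) + 3·(x - 2)², so p_0'(3) = 3. On the right, p_1'(3) = b, so b = 3.

3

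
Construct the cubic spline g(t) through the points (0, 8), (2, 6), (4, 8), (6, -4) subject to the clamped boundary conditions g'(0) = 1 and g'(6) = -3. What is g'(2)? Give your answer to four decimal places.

0.5333

With M_i denoting the second derivative at x_i, h_i = 2, 2, 2, and Δ_i = (y_(i+1) − y_i)/h_i = -1, 1, -6:
  2·M_0 + 8·M_1 + 2·M_2 = 6(Δ_1 - Δ_0) = 12
  2·M_1 + 8·M_2 + 2·M_3 = 6(Δ_2 - Δ_1) = -42
Clamped end conditions give two more equations: 2h_0·M_0 + h_0·M_1 = 6(Δ_0 - g'(0)) = -12 and h_2·M_2 + 2h_2·M_3 = 6(g'(6) - Δ_2) = 18.
Forward elimination and back-substitution give M_0 = -83/15, M_1 = 76/15, M_2 = -131/15, M_3 = 133/15.
On [2, 4], g'(t) = b_1 + 2c_1·(t - 2) + 3d_1·(t - 2)² with b_1 = Δ_1 - h_1(2M_1 + M_2)/6 = 8/15, c_1 = M_1/2 = 38/15, d_1 = (M_2 - M_1)/(6h_1) = -23/20. So g'(2) = 8/15.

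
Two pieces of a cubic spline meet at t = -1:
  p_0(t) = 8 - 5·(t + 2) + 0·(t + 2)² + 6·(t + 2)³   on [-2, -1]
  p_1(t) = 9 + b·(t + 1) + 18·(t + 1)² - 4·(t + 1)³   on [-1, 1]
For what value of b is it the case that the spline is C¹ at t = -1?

p_0'(t) = -5 + 0·(t + 2) + 18·(t + 2)², so p_0'(-1) = 13. On the right, p_1'(-1) = b, so b = 13.

13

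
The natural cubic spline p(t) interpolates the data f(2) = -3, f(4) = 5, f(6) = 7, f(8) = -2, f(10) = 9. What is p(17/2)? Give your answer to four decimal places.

-1.2305

With M_i denoting the second derivative at x_i, h_i = 2, 2, 2, 2, and Δ_i = (y_(i+1) − y_i)/h_i = 4, 1, -9/2, 11/2:
  2·M_0 + 8·M_1 + 2·M_2 = 6(Δ_1 - Δ_0) = -18
  2·M_1 + 8·M_2 + 2·M_3 = 6(Δ_2 - Δ_1) = -33
  2·M_2 + 8·M_3 + 2·M_4 = 6(Δ_3 - Δ_2) = 60
Natural end conditions: M_0 = M_4 = 0.
Solving: M_0 = 0, M_1 = -39/56, M_2 = -87/14, M_3 = 507/56, M_4 = 0.
On [8, 10], p(t) = -2 - 15/28·(t - 8) + 507/112·(t - 8)² - 169/224·(t - 8)³.
With (t - 8) = 1/2: p(17/2) = -315/256.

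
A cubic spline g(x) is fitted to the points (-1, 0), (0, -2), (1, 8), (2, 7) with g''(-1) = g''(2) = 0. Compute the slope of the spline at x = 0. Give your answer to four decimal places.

5.8667

Put σ_i = g'' at the i-th knot. Here h = (1, 1, 1) and Δ = (-2, 10, -1), so the interior equations h_(i-1)·σ_(i-1) + 2(h_(i-1)+h_i)·σ_i + h_i·σ_(i+1) = 6(Δ_i − Δ_(i-1)) read
  1·σ_0 + 4·σ_1 + 1·σ_2 = 6(Δ_1 - Δ_0) = 72
  1·σ_1 + 4·σ_2 + 1·σ_3 = 6(Δ_2 - Δ_1) = -66
Natural end conditions: σ_0 = σ_3 = 0.
Forward elimination and back-substitution give σ_0 = 0, σ_1 = 118/5, σ_2 = -112/5, σ_3 = 0.
On [0, 1], g'(x) = b_1 + 2c_1·x + 3d_1·x² with b_1 = Δ_1 - h_1(2σ_1 + σ_2)/6 = 88/15, c_1 = σ_1/2 = 59/5, d_1 = (σ_2 - σ_1)/(6h_1) = -23/3. So g'(0) = 88/15.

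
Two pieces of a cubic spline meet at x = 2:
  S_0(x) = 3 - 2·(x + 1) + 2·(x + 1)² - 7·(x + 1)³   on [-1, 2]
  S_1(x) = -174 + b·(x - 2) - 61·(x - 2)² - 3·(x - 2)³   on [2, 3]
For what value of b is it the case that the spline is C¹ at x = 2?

S_0'(x) = -2 + 4·(x + 1) - 21·(x + 1)², so S_0'(2) = -179. On the right, S_1'(2) = b, so b = -179.

-179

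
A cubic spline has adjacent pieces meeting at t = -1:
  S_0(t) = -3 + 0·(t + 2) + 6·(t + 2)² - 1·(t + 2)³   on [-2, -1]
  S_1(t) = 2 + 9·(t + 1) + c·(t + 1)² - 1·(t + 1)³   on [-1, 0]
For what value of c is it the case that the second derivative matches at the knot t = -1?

S_0''(t) = 12 - 6·(t + 2), so S_0''(-1) = 6. On the right, S_1''(-1) = 2c, so c = 3.

3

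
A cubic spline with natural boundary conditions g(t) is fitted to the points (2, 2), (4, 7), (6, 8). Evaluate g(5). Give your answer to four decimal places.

Write M_i for g''(x_i). With h_i = 2, 2 and divided differences Δ_i = 5/2, 1/2, the continuity of g' gives the tridiagonal system
  2·M_0 + 8·M_1 + 2·M_2 = 6(Δ_1 - Δ_0) = -12
Natural end conditions: M_0 = M_2 = 0.
Solving the tridiagonal system: M_0 = 0, M_1 = -3/2, M_2 = 0.
On [4, 6], g(t) = 7 + 3/2·(t - 4) - 3/4·(t - 4)² + 1/8·(t - 4)³.
With (t - 4) = 1: g(5) = 63/8.

7.8750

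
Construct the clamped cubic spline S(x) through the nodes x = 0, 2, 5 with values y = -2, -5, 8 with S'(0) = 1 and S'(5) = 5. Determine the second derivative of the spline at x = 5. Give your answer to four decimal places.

-2.0333

Let m_i = S''(x_i). Step sizes h_i = 2, 3; slopes of the chords Δ_i = (y_(i+1) - y_i)/h_i = -3/2, 13/3.
  2·m_0 + 10·m_1 + 3·m_2 = 6(Δ_1 - Δ_0) = 35
Clamped end conditions give two more equations: 2h_0·m_0 + h_0·m_1 = 6(Δ_0 - S'(0)) = -15 and h_1·m_1 + 2h_1·m_2 = 6(S'(5) - Δ_1) = 4.
Solving: m_0 = -129/20, m_1 = 27/5, m_2 = -61/30.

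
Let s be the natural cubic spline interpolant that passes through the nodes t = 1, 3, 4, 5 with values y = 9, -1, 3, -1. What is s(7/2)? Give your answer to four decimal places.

1.2120

Let M_i = s''(x_i). Step sizes h_i = 2, 1, 1; slopes of the chords Δ_i = (y_(i+1) - y_i)/h_i = -5, 4, -4.
  2·M_0 + 6·M_1 + 1·M_2 = 6(Δ_1 - Δ_0) = 54
  1·M_1 + 4·M_2 + 1·M_3 = 6(Δ_2 - Δ_1) = -48
Natural end conditions: M_0 = M_3 = 0.
Solving: M_0 = 0, M_1 = 264/23, M_2 = -342/23, M_3 = 0.
On [3, 4], s(t) = -1 + 61/23·(t - 3) + 132/23·(t - 3)² - 101/23·(t - 3)³.
With (t - 3) = 1/2: s(7/2) = 223/184.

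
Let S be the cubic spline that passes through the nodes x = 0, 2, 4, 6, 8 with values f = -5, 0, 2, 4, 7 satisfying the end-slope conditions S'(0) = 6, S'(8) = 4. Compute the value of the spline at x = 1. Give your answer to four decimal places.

Put M_i = S'' at the i-th knot. Here h = (2, 2, 2, 2) and Δ = (5/2, 1, 1, 3/2), so the interior equations h_(i-1)·M_(i-1) + 2(h_(i-1)+h_i)·M_i + h_i·M_(i+1) = 6(Δ_i − Δ_(i-1)) read
  2·M_0 + 8·M_1 + 2·M_2 = 6(Δ_1 - Δ_0) = -9
  2·M_1 + 8·M_2 + 2·M_3 = 6(Δ_2 - Δ_1) = 0
  2·M_2 + 8·M_3 + 2·M_4 = 6(Δ_3 - Δ_2) = 3
Clamped end conditions give two more equations: 2h_0·M_0 + h_0·M_1 = 6(Δ_0 - S'(0)) = -21 and h_3·M_3 + 2h_3·M_4 = 6(S'(8) - Δ_3) = 15.
Solving: M_0 = -299/56, M_1 = 5/28, M_2 = 1/8, M_3 = -19/28, M_4 = 229/56.
On [0, 2], S(x) = -5 + 6·x - 299/112·x² + 103/224·x³.
With x = 1: S(1) = -271/224.

-1.2098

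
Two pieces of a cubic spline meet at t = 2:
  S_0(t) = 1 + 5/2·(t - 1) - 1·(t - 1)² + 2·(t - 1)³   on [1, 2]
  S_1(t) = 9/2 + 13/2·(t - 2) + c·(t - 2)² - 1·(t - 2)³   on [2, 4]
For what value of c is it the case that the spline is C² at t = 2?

5

S_0''(t) = -2 + 12·(t - 1), so S_0''(2) = 10. On the right, S_1''(2) = 2c, so c = 5.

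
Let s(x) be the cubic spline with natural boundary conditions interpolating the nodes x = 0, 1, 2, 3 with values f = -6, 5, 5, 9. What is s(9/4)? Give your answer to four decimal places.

With σ_i denoting the second derivative at x_i, h_i = 1, 1, 1, and Δ_i = (y_(i+1) − y_i)/h_i = 11, 0, 4:
  1·σ_0 + 4·σ_1 + 1·σ_2 = 6(Δ_1 - Δ_0) = -66
  1·σ_1 + 4·σ_2 + 1·σ_3 = 6(Δ_2 - Δ_1) = 24
Natural end conditions: σ_0 = σ_3 = 0.
Hence σ_0 = 0, σ_1 = -96/5, σ_2 = 54/5, σ_3 = 0.
On [2, 3], s(x) = 5 + 2/5·(x - 2) + 27/5·(x - 2)² - 9/5·(x - 2)³.
With (x - 2) = 1/4: s(9/4) = 1731/320.

5.4094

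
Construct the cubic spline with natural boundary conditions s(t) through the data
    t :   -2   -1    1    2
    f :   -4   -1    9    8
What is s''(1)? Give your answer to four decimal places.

-7.5000

With M_i denoting the second derivative at x_i, h_i = 1, 2, 1, and Δ_i = (y_(i+1) − y_i)/h_i = 3, 5, -1:
  1·M_0 + 6·M_1 + 2·M_2 = 6(Δ_1 - Δ_0) = 12
  2·M_1 + 6·M_2 + 1·M_3 = 6(Δ_2 - Δ_1) = -36
Natural end conditions: M_0 = M_3 = 0.
Hence M_0 = 0, M_1 = 9/2, M_2 = -15/2, M_3 = 0.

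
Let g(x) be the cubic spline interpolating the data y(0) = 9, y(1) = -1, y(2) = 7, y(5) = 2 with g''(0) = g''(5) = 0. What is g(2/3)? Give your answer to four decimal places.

Let M_i = g''(x_i). Step sizes h_i = 1, 1, 3; slopes of the chords Δ_i = (y_(i+1) - y_i)/h_i = -10, 8, -5/3.
  1·M_0 + 4·M_1 + 1·M_2 = 6(Δ_1 - Δ_0) = 108
  1·M_1 + 8·M_2 + 3·M_3 = 6(Δ_2 - Δ_1) = -58
Natural end conditions: M_0 = M_3 = 0.
Solving: M_0 = 0, M_1 = 922/31, M_2 = -340/31, M_3 = 0.
On [0, 1], g(x) = 9 - 1391/93·x + 0·x² + 461/93·x³.
With x = 2/3: g(2/3) = 1249/2511.

0.4974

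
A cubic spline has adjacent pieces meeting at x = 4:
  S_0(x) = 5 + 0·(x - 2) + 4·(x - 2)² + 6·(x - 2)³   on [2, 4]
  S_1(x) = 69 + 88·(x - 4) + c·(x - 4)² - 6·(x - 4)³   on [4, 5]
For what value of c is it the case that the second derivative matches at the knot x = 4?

40

S_0''(x) = 8 + 36·(x - 2), so S_0''(4) = 80. On the right, S_1''(4) = 2c, so c = 40.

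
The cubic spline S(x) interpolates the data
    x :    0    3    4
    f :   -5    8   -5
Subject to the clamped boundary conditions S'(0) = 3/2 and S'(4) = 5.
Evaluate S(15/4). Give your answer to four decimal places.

-4.3779

Write m_i for S''(x_i). With h_i = 3, 1 and divided differences Δ_i = 13/3, -13, the continuity of S' gives the tridiagonal system
  3·m_0 + 8·m_1 + 1·m_2 = 6(Δ_1 - Δ_0) = -104
Clamped end conditions give two more equations: 2h_0·m_0 + h_0·m_1 = 6(Δ_0 - S'(0)) = 17 and h_1·m_1 + 2h_1·m_2 = 6(S'(4) - Δ_1) = 108.
Forward elimination and back-substitution give m_0 = 401/24, m_1 = -111/4, m_2 = 543/8.
On [3, 4], S(x) = 8 - 241/16·(x - 3) - 111/8·(x - 3)² + 255/16·(x - 3)³.
With (x - 3) = 3/4: S(15/4) = -4483/1024.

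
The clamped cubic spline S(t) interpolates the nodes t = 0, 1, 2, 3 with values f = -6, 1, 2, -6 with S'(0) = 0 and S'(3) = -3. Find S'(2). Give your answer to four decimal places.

-6.4000

Write M_i for S''(x_i). With h_i = 1, 1, 1 and divided differences Δ_i = 7, 1, -8, the continuity of S' gives the tridiagonal system
  1·M_0 + 4·M_1 + 1·M_2 = 6(Δ_1 - Δ_0) = -36
  1·M_1 + 4·M_2 + 1·M_3 = 6(Δ_2 - Δ_1) = -54
Clamped end conditions give two more equations: 2h_0·M_0 + h_0·M_1 = 6(Δ_0 - S'(0)) = 42 and h_2·M_2 + 2h_2·M_3 = 6(S'(3) - Δ_2) = 30.
Forward elimination and back-substitution give M_0 = 134/5, M_1 = -58/5, M_2 = -82/5, M_3 = 116/5.
On [2, 3], S'(t) = b_2 + 2c_2·(t - 2) + 3d_2·(t - 2)² with b_2 = Δ_2 - h_2(2M_2 + M_3)/6 = -32/5, c_2 = M_2/2 = -41/5, d_2 = (M_3 - M_2)/(6h_2) = 33/5. So S'(2) = -32/5.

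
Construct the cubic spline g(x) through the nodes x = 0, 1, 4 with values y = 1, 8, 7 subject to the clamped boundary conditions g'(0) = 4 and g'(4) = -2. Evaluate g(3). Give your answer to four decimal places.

9.5926

Write m_i for g''(x_i). With h_i = 1, 3 and divided differences Δ_i = 7, -1/3, the continuity of g' gives the tridiagonal system
  1·m_0 + 8·m_1 + 3·m_2 = 6(Δ_1 - Δ_0) = -44
Clamped end conditions give two more equations: 2h_0·m_0 + h_0·m_1 = 6(Δ_0 - g'(0)) = 18 and h_1·m_1 + 2h_1·m_2 = 6(g'(4) - Δ_1) = -10.
Hence m_0 = 13, m_1 = -8, m_2 = 7/3.
On [1, 4], g(x) = 8 + 13/2·(x - 1) - 4·(x - 1)² + 31/54·(x - 1)³.
With (x - 1) = 2: g(3) = 259/27.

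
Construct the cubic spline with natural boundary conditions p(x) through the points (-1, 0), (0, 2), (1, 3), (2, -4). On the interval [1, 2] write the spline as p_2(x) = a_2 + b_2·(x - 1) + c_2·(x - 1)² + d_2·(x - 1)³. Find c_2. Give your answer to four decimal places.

-6.2000

Let M_i = p''(x_i). Step sizes h_i = 1, 1, 1; slopes of the chords Δ_i = (y_(i+1) - y_i)/h_i = 2, 1, -7.
  1·M_0 + 4·M_1 + 1·M_2 = 6(Δ_1 - Δ_0) = -6
  1·M_1 + 4·M_2 + 1·M_3 = 6(Δ_2 - Δ_1) = -48
Natural end conditions: M_0 = M_3 = 0.
Solving: M_0 = 0, M_1 = 8/5, M_2 = -62/5, M_3 = 0.
On [1, 2], with p_2(x) = a_2 + b_2·(x - 1) + c_2·(x - 1)² + d_2·(x - 1)³: c_2 = M_2/2 = -31/5, d_2 = (M_3 - M_2)/(6h_2) = 31/15, b_2 = Δ_2 - h_2(2M_2 + M_3)/6 = -43/15.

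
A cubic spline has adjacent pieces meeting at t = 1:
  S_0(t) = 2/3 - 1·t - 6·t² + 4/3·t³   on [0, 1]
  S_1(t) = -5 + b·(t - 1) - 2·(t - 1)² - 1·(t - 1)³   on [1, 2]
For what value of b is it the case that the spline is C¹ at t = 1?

-9

S_0'(t) = -1 - 12·t + 4·t², so S_0'(1) = -9. On the right, S_1'(1) = b, so b = -9.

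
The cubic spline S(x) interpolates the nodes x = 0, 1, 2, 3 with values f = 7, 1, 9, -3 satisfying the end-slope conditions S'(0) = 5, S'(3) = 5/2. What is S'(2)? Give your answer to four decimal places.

-3.9333

Write m_i for S''(x_i). With h_i = 1, 1, 1 and divided differences Δ_i = -6, 8, -12, the continuity of S' gives the tridiagonal system
  1·m_0 + 4·m_1 + 1·m_2 = 6(Δ_1 - Δ_0) = 84
  1·m_1 + 4·m_2 + 1·m_3 = 6(Δ_2 - Δ_1) = -120
Clamped end conditions give two more equations: 2h_0·m_0 + h_0·m_1 = 6(Δ_0 - S'(0)) = -66 and h_2·m_2 + 2h_2·m_3 = 6(S'(3) - Δ_2) = 87.
Forward elimination and back-substitution give m_0 = -877/15, m_1 = 764/15, m_2 = -919/15, m_3 = 1112/15.
On [2, 3], S'(x) = b_2 + 2c_2·(x - 2) + 3d_2·(x - 2)² with b_2 = Δ_2 - h_2(2m_2 + m_3)/6 = -59/15, c_2 = m_2/2 = -919/30, d_2 = (m_3 - m_2)/(6h_2) = 677/30. So S'(2) = -59/15.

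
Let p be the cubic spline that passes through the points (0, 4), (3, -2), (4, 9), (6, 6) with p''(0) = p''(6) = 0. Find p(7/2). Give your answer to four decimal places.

Put m_i = p'' at the i-th knot. Here h = (3, 1, 2) and Δ = (-2, 11, -3/2), so the interior equations h_(i-1)·m_(i-1) + 2(h_(i-1)+h_i)·m_i + h_i·m_(i+1) = 6(Δ_i − Δ_(i-1)) read
  3·m_0 + 8·m_1 + 1·m_2 = 6(Δ_1 - Δ_0) = 78
  1·m_1 + 6·m_2 + 2·m_3 = 6(Δ_2 - Δ_1) = -75
Natural end conditions: m_0 = m_3 = 0.
Solving: m_0 = 0, m_1 = 543/47, m_2 = -678/47, m_3 = 0.
On [3, 4], p(t) = -2 + 449/47·(t - 3) + 543/94·(t - 3)² - 407/94·(t - 3)³.
With (t - 3) = 1/2: p(7/2) = 2767/752.

3.6795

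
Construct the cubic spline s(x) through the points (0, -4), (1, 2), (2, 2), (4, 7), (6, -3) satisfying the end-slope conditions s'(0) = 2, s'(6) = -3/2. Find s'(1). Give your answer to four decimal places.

3.9524

Let M_i = s''(x_i). Step sizes h_i = 1, 1, 2, 2; slopes of the chords Δ_i = (y_(i+1) - y_i)/h_i = 6, 0, 5/2, -5.
  1·M_0 + 4·M_1 + 1·M_2 = 6(Δ_1 - Δ_0) = -36
  1·M_1 + 6·M_2 + 2·M_3 = 6(Δ_2 - Δ_1) = 15
  2·M_2 + 8·M_3 + 2·M_4 = 6(Δ_3 - Δ_2) = -45
Clamped end conditions give two more equations: 2h_0·M_0 + h_0·M_1 = 6(Δ_0 - s'(0)) = 24 and h_3·M_3 + 2h_3·M_4 = 6(s'(6) - Δ_3) = 21.
Solving: M_0 = 422/21, M_1 = -340/21, M_2 = 26/3, M_3 = -437/42, M_4 = 439/42.
On [1, 2], s'(x) = b_1 + 2c_1·(x - 1) + 3d_1·(x - 1)² with b_1 = Δ_1 - h_1(2M_1 + M_2)/6 = 83/21, c_1 = M_1/2 = -170/21, d_1 = (M_2 - M_1)/(6h_1) = 29/7. So s'(1) = 83/21.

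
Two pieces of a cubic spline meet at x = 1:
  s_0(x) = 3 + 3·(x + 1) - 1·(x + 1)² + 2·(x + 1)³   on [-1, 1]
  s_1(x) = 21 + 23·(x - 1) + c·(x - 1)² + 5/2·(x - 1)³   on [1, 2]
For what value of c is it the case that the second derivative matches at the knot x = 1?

s_0''(x) = -2 + 12·(x + 1), so s_0''(1) = 22. On the right, s_1''(1) = 2c, so c = 11.

11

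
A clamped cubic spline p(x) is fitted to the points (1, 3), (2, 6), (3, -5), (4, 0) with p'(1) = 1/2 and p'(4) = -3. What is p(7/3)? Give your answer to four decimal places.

2.5037

Put σ_i = p'' at the i-th knot. Here h = (1, 1, 1) and Δ = (3, -11, 5), so the interior equations h_(i-1)·σ_(i-1) + 2(h_(i-1)+h_i)·σ_i + h_i·σ_(i+1) = 6(Δ_i − Δ_(i-1)) read
  1·σ_0 + 4·σ_1 + 1·σ_2 = 6(Δ_1 - Δ_0) = -84
  1·σ_1 + 4·σ_2 + 1·σ_3 = 6(Δ_2 - Δ_1) = 96
Clamped end conditions give two more equations: 2h_0·σ_0 + h_0·σ_1 = 6(Δ_0 - p'(1)) = 15 and h_2·σ_2 + 2h_2·σ_3 = 6(p'(4) - Δ_2) = -48.
Solving: σ_0 = 406/15, σ_1 = -587/15, σ_2 = 682/15, σ_3 = -701/15.
On [2, 3], p(x) = 6 - 83/15·(x - 2) - 587/30·(x - 2)² + 141/10·(x - 2)³.
With (x - 2) = 1/3: p(7/3) = 338/135.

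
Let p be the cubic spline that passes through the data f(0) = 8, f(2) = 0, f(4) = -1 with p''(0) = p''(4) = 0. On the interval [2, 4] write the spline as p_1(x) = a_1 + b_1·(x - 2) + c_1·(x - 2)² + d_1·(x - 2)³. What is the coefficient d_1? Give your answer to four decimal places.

-0.2188

Let M_i = p''(x_i). Step sizes h_i = 2, 2; slopes of the chords Δ_i = (y_(i+1) - y_i)/h_i = -4, -1/2.
  2·M_0 + 8·M_1 + 2·M_2 = 6(Δ_1 - Δ_0) = 21
Natural end conditions: M_0 = M_2 = 0.
Solving: M_0 = 0, M_1 = 21/8, M_2 = 0.
On [2, 4], with p_1(x) = a_1 + b_1·(x - 2) + c_1·(x - 2)² + d_1·(x - 2)³: c_1 = M_1/2 = 21/16, d_1 = (M_2 - M_1)/(6h_1) = -7/32, b_1 = Δ_1 - h_1(2M_1 + M_2)/6 = -9/4.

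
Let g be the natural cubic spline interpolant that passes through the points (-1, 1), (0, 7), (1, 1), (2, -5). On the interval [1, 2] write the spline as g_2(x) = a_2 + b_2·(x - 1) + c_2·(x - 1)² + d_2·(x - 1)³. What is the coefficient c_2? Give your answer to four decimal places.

Write M_i for g''(x_i). With h_i = 1, 1, 1 and divided differences Δ_i = 6, -6, -6, the continuity of g' gives the tridiagonal system
  1·M_0 + 4·M_1 + 1·M_2 = 6(Δ_1 - Δ_0) = -72
  1·M_1 + 4·M_2 + 1·M_3 = 6(Δ_2 - Δ_1) = 0
Natural end conditions: M_0 = M_3 = 0.
Solving the tridiagonal system: M_0 = 0, M_1 = -96/5, M_2 = 24/5, M_3 = 0.
On [1, 2], with g_2(x) = a_2 + b_2·(x - 1) + c_2·(x - 1)² + d_2·(x - 1)³: c_2 = M_2/2 = 12/5, d_2 = (M_3 - M_2)/(6h_2) = -4/5, b_2 = Δ_2 - h_2(2M_2 + M_3)/6 = -38/5.

2.4000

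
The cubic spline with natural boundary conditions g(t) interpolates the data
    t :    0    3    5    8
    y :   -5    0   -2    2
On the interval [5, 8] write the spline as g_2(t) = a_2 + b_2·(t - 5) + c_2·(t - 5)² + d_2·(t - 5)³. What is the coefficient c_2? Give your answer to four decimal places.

Let m_i = g''(x_i). Step sizes h_i = 3, 2, 3; slopes of the chords Δ_i = (y_(i+1) - y_i)/h_i = 5/3, -1, 4/3.
  3·m_0 + 10·m_1 + 2·m_2 = 6(Δ_1 - Δ_0) = -16
  2·m_1 + 10·m_2 + 3·m_3 = 6(Δ_2 - Δ_1) = 14
Natural end conditions: m_0 = m_3 = 0.
Solving: m_0 = 0, m_1 = -47/24, m_2 = 43/24, m_3 = 0.
On [5, 8], with g_2(t) = a_2 + b_2·(t - 5) + c_2·(t - 5)² + d_2·(t - 5)³: c_2 = m_2/2 = 43/48, d_2 = (m_3 - m_2)/(6h_2) = -43/432, b_2 = Δ_2 - h_2(2m_2 + m_3)/6 = -11/24.

0.8958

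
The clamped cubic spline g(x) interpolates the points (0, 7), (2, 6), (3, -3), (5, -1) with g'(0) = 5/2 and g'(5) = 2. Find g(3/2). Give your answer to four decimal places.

8.5176

With M_i denoting the second derivative at x_i, h_i = 2, 1, 2, and Δ_i = (y_(i+1) − y_i)/h_i = -1/2, -9, 1:
  2·M_0 + 6·M_1 + 1·M_2 = 6(Δ_1 - Δ_0) = -51
  1·M_1 + 6·M_2 + 2·M_3 = 6(Δ_2 - Δ_1) = 60
Clamped end conditions give two more equations: 2h_0·M_0 + h_0·M_1 = 6(Δ_0 - g'(0)) = -18 and h_2·M_2 + 2h_2·M_3 = 6(g'(5) - Δ_2) = 6.
Solving: M_0 = 17/16, M_1 = -89/8, M_2 = 109/8, M_3 = -85/16.
On [0, 2], g(x) = 7 + 5/2·x + 17/32·x² - 65/64·x³.
With x = 3/2: g(3/2) = 4361/512.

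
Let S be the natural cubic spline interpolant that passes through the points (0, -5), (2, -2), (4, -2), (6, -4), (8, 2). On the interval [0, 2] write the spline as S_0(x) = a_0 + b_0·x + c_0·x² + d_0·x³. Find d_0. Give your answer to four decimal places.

Put σ_i = S'' at the i-th knot. Here h = (2, 2, 2, 2) and Δ = (3/2, 0, -1, 3), so the interior equations h_(i-1)·σ_(i-1) + 2(h_(i-1)+h_i)·σ_i + h_i·σ_(i+1) = 6(Δ_i − Δ_(i-1)) read
  2·σ_0 + 8·σ_1 + 2·σ_2 = 6(Δ_1 - Δ_0) = -9
  2·σ_1 + 8·σ_2 + 2·σ_3 = 6(Δ_2 - Δ_1) = -6
  2·σ_2 + 8·σ_3 + 2·σ_4 = 6(Δ_3 - Δ_2) = 24
Natural end conditions: σ_0 = σ_4 = 0.
Solving: σ_0 = 0, σ_1 = -87/112, σ_2 = -39/28, σ_3 = 375/112, σ_4 = 0.
On [0, 2], with S_0(x) = a_0 + b_0·x + c_0·x² + d_0·x³: c_0 = σ_0/2 = 0, d_0 = (σ_1 - σ_0)/(6h_0) = -29/448, b_0 = Δ_0 - h_0(2σ_0 + σ_1)/6 = 197/112.

-0.0647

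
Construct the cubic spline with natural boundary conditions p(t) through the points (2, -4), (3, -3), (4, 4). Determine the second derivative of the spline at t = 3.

9

With m_i denoting the second derivative at x_i, h_i = 1, 1, and Δ_i = (y_(i+1) − y_i)/h_i = 1, 7:
  1·m_0 + 4·m_1 + 1·m_2 = 6(Δ_1 - Δ_0) = 36
Natural end conditions: m_0 = m_2 = 0.
Forward elimination and back-substitution give m_0 = 0, m_1 = 9, m_2 = 0.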